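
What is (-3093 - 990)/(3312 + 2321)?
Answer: -4083/5633 ≈ -0.72484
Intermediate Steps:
(-3093 - 990)/(3312 + 2321) = -4083/5633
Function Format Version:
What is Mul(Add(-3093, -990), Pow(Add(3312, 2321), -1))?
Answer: Rational(-4083, 5633) ≈ -0.72484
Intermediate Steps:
Mul(Add(-3093, -990), Pow(Add(3312, 2321), -1)) = Mul(-4083, Pow(5633, -1)) = Mul(-4083, Rational(1, 5633)) = Rational(-4083, 5633)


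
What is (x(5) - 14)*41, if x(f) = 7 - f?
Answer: -492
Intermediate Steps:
(x(5) - 14)*41 = ((7 - 1*5) - 14)*41 = ((7 - 5) - 14)*41 = (2 - 14)*41 = -12*41 = -492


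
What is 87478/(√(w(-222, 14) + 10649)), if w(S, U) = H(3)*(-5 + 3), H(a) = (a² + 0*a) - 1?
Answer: 87478*√217/1519 ≈ 848.34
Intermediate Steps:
H(a) = -1 + a² (H(a) = (a² + 0) - 1 = a² - 1 = -1 + a²)
w(S, U) = -16 (w(S, U) = (-1 + 3²)*(-5 + 3) = (-1 + 9)*(-2) = 8*(-2) = -16)
87478/(√(w(-222, 14) + 10649)) = 87478/(√(-16 + 10649)) = 87478/(√10633) = 87478/((7*√217)) = 87478*(√217/1519) = 87478*√217/1519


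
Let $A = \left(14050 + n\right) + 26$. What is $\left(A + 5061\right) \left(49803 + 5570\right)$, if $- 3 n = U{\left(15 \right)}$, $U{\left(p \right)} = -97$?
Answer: $\frac{3184390484}{3} \approx 1.0615 \cdot 10^{9}$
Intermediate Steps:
$n = \frac{97}{3}$ ($n = \left(- \frac{1}{3}\right) \left(-97\right) = \frac{97}{3} \approx 32.333$)
$A = \frac{42325}{3}$ ($A = \left(14050 + \frac{97}{3}\right) + 26 = \frac{42247}{3} + 26 = \frac{42325}{3} \approx 14108.0$)
$\left(A + 5061\right) \left(49803 + 5570\right) = \left(\frac{42325}{3} + 5061\right) \left(49803 + 5570\right) = \frac{57508}{3} \cdot 55373 = \frac{3184390484}{3}$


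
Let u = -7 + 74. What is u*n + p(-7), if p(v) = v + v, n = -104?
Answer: -6982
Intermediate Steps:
u = 67
p(v) = 2*v
u*n + p(-7) = 67*(-104) + 2*(-7) = -6968 - 14 = -6982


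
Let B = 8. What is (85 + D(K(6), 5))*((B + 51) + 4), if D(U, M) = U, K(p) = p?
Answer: 5733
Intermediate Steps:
(85 + D(K(6), 5))*((B + 51) + 4) = (85 + 6)*((8 + 51) + 4) = 91*(59 + 4) = 91*63 = 5733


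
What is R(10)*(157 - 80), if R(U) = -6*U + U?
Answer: -3850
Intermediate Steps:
R(U) = -5*U
R(10)*(157 - 80) = (-5*10)*(157 - 80) = -50*77 = -3850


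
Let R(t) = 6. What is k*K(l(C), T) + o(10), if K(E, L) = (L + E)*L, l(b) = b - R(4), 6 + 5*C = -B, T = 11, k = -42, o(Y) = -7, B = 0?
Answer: -8813/5 ≈ -1762.6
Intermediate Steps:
C = -6/5 (C = -6/5 + (-1*0)/5 = -6/5 + (⅕)*0 = -6/5 + 0 = -6/5 ≈ -1.2000)
l(b) = -6 + b (l(b) = b - 1*6 = b - 6 = -6 + b)
K(E, L) = L*(E + L) (K(E, L) = (E + L)*L = L*(E + L))
k*K(l(C), T) + o(10) = -462*((-6 - 6/5) + 11) - 7 = -462*(-36/5 + 11) - 7 = -462*19/5 - 7 = -42*209/5 - 7 = -8778/5 - 7 = -8813/5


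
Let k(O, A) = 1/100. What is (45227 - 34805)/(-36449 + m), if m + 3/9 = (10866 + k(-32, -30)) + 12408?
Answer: -3126600/3952597 ≈ -0.79102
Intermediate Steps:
k(O, A) = 1/100
m = 6982103/300 (m = -⅓ + ((10866 + 1/100) + 12408) = -⅓ + (1086601/100 + 12408) = -⅓ + 2327401/100 = 6982103/300 ≈ 23274.)
(45227 - 34805)/(-36449 + m) = (45227 - 34805)/(-36449 + 6982103/300) = 10422/(-3952597/300) = 10422*(-300/3952597) = -3126600/3952597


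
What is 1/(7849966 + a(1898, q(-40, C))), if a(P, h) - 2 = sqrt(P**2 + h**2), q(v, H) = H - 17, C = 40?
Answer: 7849968/61621993998091 - sqrt(3602933)/61621993998091 ≈ 1.2736e-7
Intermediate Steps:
q(v, H) = -17 + H
a(P, h) = 2 + sqrt(P**2 + h**2)
1/(7849966 + a(1898, q(-40, C))) = 1/(7849966 + (2 + sqrt(1898**2 + (-17 + 40)**2))) = 1/(7849966 + (2 + sqrt(3602404 + 23**2))) = 1/(7849966 + (2 + sqrt(3602404 + 529))) = 1/(7849966 + (2 + sqrt(3602933))) = 1/(7849968 + sqrt(3602933))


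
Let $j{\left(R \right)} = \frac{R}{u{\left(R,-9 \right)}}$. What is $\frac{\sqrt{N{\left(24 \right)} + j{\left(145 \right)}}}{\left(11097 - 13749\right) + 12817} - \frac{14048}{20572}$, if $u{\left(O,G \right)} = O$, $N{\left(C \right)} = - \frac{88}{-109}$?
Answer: $- \frac{3512}{5143} + \frac{\sqrt{21473}}{1107985} \approx -0.68274$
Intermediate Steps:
$N{\left(C \right)} = \frac{88}{109}$ ($N{\left(C \right)} = \left(-88\right) \left(- \frac{1}{109}\right) = \frac{88}{109}$)
$j{\left(R \right)} = 1$ ($j{\left(R \right)} = \frac{R}{R} = 1$)
$\frac{\sqrt{N{\left(24 \right)} + j{\left(145 \right)}}}{\left(11097 - 13749\right) + 12817} - \frac{14048}{20572} = \frac{\sqrt{\frac{88}{109} + 1}}{\left(11097 - 13749\right) + 12817} - \frac{14048}{20572} = \frac{\sqrt{\frac{197}{109}}}{-2652 + 12817} - \frac{3512}{5143} = \frac{\frac{1}{109} \sqrt{21473}}{10165} - \frac{3512}{5143} = \frac{\sqrt{21473}}{109} \cdot \frac{1}{10165} - \frac{3512}{5143} = \frac{\sqrt{21473}}{1107985} - \frac{3512}{5143} = - \frac{3512}{5143} + \frac{\sqrt{21473}}{1107985}$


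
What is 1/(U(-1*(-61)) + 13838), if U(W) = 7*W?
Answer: 1/14265 ≈ 7.0102e-5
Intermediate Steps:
1/(U(-1*(-61)) + 13838) = 1/(7*(-1*(-61)) + 13838) = 1/(7*61 + 13838) = 1/(427 + 13838) = 1/14265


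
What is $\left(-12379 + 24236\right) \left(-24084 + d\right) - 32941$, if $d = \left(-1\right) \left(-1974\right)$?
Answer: $-262191211$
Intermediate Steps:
$d = 1974$
$\left(-12379 + 24236\right) \left(-24084 + d\right) - 32941 = \left(-12379 + 24236\right) \left(-24084 + 1974\right) - 32941 = 11857 \left(-22110\right) - 32941 = -262158270 - 32941 = -262191211$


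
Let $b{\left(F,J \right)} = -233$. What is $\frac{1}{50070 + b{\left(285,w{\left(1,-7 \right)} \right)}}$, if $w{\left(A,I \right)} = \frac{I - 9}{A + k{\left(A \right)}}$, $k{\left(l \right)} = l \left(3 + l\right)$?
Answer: $\frac{1}{49837} \approx 2.0065 \cdot 10^{-5}$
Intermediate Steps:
$w{\left(A,I \right)} = \frac{-9 + I}{A + A \left(3 + A\right)}$ ($w{\left(A,I \right)} = \frac{I - 9}{A + A \left(3 + A\right)} = \frac{-9 + I}{A + A \left(3 + A\right)}$)
$\frac{1}{50070 + b{\left(285,w{\left(1,-7 \right)} \right)}} = \frac{1}{50070 - 233} = \frac{1}{49837}$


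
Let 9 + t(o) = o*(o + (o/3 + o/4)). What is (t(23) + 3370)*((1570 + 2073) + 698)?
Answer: 72904201/4 ≈ 1.8226e+7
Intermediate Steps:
t(o) = -9 + 19*o²/12 (t(o) = -9 + o*(o + (o/3 + o/4)) = -9 + o*(o + 7*o/12) = -9 + o*(19*o/12) = -9 + 19*o²/12)
(t(23) + 3370)*((1570 + 2073) + 698) = ((-9 + (19/12)*23²) + 3370)*((1570 + 2073) + 698) = ((-9 + (19/12)*529) + 3370)*(3643 + 698) = ((-9 + 10051/12) + 3370)*4341 = (9943/12 + 3370)*4341 = (50383/12)*4341 = 72904201/4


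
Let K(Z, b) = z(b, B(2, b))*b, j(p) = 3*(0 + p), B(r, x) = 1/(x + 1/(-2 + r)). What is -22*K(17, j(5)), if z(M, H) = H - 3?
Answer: 990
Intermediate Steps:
z(M, H) = -3 + H
j(p) = 3*p
K(Z, b) = -3*b (K(Z, b) = (-3 + (-2 + 2)/(1 - 2*b + 2*b))*b = (-3 + 0/1)*b = (-3 + 1*0)*b = (-3 + 0)*b = -3*b)
-22*K(17, j(5)) = -(-66)*3*5 = -(-66)*15 = -22*(-45) = 990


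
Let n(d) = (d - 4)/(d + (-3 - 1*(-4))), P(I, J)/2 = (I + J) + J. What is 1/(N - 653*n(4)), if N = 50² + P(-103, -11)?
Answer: 1/2250 ≈ 0.00044444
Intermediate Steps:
P(I, J) = 2*I + 4*J (P(I, J) = 2*((I + J) + J) = 2*(I + 2*J) = 2*I + 4*J)
n(d) = (-4 + d)/(1 + d) (n(d) = (-4 + d)/(d + (-3 + 4)) = (-4 + d)/(d + 1) = (-4 + d)/(1 + d))
N = 2250 (N = 50² + (2*(-103) + 4*(-11)) = 2500 + (-206 - 44) = 2500 - 250 = 2250)
1/(N - 653*n(4)) = 1/(2250 - 653*(-4 + 4)/(1 + 4)) = 1/(2250 - 653*0/5) = 1/(2250 - 653*0) = 1/(2250 + 0) = 1/2250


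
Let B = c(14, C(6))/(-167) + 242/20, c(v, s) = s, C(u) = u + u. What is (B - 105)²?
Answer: 24106599169/2788900 ≈ 8643.8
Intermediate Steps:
C(u) = 2*u
B = 20087/1670 (B = (2*6)/(-167) + 242/20 = 12*(-1/167) + 242*(1/20) = -12/167 + 121/10 = 20087/1670 ≈ 12.028)
(B - 105)² = (20087/1670 - 105)² = (-155263/1670)² = 24106599169/2788900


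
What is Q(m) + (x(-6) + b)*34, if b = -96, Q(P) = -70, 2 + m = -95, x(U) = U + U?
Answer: -3742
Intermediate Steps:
x(U) = 2*U
m = -97 (m = -2 - 95 = -97)
Q(m) + (x(-6) + b)*34 = -70 + (2*(-6) - 96)*34 = -70 + (-12 - 96)*34 = -70 - 108*34 = -70 - 3672 = -3742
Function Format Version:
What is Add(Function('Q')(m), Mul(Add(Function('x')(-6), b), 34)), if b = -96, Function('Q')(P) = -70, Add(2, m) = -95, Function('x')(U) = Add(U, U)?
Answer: -3742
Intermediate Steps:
Function('x')(U) = Mul(2, U)
m = -97 (m = Add(-2, -95) = -97)
Add(Function('Q')(m), Mul(Add(Function('x')(-6), b), 34)) = Add(-70, Mul(Add(Mul(2, -6), -96), 34)) = Add(-70, Mul(Add(-12, -96), 34)) = Add(-70, Mul(-108, 34)) = Add(-70, -3672) = -3742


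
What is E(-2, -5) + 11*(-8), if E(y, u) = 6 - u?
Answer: -77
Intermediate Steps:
E(-2, -5) + 11*(-8) = (6 - 1*(-5)) + 11*(-8) = (6 + 5) - 88 = 11 - 88 = -77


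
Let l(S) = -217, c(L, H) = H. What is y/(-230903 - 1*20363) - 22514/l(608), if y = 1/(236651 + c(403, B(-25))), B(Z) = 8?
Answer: 1338780607658899/12903766183798 ≈ 103.75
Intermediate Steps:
y = 1/236659 (y = 1/(236651 + 8) = 1/236659 ≈ 4.2255e-6)
y/(-230903 - 1*20363) - 22514/l(608) = 1/(236659*(-230903 - 1*20363)) - 22514/(-217) = 1/(236659*(-230903 - 20363)) - 22514*(-1/217) = (1/236659)/(-251266) + 22514/217 = (1/236659)*(-1/251266) + 22514/217 = -1/59464360294 + 22514/217 = 1338780607658899/12903766183798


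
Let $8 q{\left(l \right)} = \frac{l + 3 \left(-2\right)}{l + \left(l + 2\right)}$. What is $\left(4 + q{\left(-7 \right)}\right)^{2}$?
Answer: $\frac{157609}{9216} \approx 17.102$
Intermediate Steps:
$q{\left(l \right)} = \frac{-6 + l}{8 \left(2 + 2 l\right)}$ ($q{\left(l \right)} = \frac{\left(l + 3 \left(-2\right)\right) \frac{1}{l + \left(l + 2\right)}}{8} = \frac{\left(l - 6\right) \frac{1}{l + \left(2 + l\right)}}{8} = \frac{\left(-6 + l\right) \frac{1}{2 + 2 l}}{8} = \frac{\frac{1}{2 + 2 l} \left(-6 + l\right)}{8} = \frac{-6 + l}{8 \left(2 + 2 l\right)}$)
$\left(4 + q{\left(-7 \right)}\right)^{2} = \left(4 + \frac{-6 - 7}{16 \left(1 - 7\right)}\right)^{2} = \left(4 + \frac{1}{16} \frac{1}{-6} \left(-13\right)\right)^{2} = \left(4 + \frac{1}{16} \left(- \frac{1}{6}\right) \left(-13\right)\right)^{2} = \left(4 + \frac{13}{96}\right)^{2} = \left(\frac{397}{96}\right)^{2} = \frac{157609}{9216}$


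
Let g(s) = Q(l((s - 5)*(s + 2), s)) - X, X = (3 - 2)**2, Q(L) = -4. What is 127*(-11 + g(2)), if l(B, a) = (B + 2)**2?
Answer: -2032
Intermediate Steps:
l(B, a) = (2 + B)**2
X = 1 (X = 1**2 = 1)
g(s) = -5 (g(s) = -4 - 1*1 = -4 - 1 = -5)
127*(-11 + g(2)) = 127*(-11 - 5) = 127*(-16) = -2032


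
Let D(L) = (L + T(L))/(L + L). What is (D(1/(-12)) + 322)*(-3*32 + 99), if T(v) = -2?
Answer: 2007/2 ≈ 1003.5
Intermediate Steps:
D(L) = (-2 + L)/(2*L) (D(L) = (L - 2)/(L + L) = (-2 + L)/((2*L)) = (-2 + L)*(1/(2*L)) = (-2 + L)/(2*L))
(D(1/(-12)) + 322)*(-3*32 + 99) = ((-2 + 1/(-12))/(2*(1/(-12))) + 322)*(-3*32 + 99) = ((-2 - 1/12)/(2*(-1/12)) + 322)*(-96 + 99) = ((½)*(-12)*(-25/12) + 322)*3 = (25/2 + 322)*3 = (669/2)*3 = 2007/2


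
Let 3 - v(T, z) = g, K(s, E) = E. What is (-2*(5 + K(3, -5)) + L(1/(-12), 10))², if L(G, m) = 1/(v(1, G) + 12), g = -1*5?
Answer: 1/400 ≈ 0.0025000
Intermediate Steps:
g = -5
v(T, z) = 8 (v(T, z) = 3 - 1*(-5) = 3 + 5 = 8)
L(G, m) = 1/20 (L(G, m) = 1/(8 + 12) = 1/20)
(-2*(5 + K(3, -5)) + L(1/(-12), 10))² = (-2*(5 - 5) + 1/20)² = (-2*0 + 1/20)² = (0 + 1/20)² = (1/20)² = 1/400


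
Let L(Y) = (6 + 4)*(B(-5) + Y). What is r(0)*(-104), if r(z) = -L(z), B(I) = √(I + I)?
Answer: 1040*I*√10 ≈ 3288.8*I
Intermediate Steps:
B(I) = √2*√I (B(I) = √(2*I) = √2*√I)
L(Y) = 10*Y + 10*I*√10 (L(Y) = (6 + 4)*(√2*√(-5) + Y) = 10*(√2*(I*√5) + Y) = 10*(I*√10 + Y) = 10*(Y + I*√10) = 10*Y + 10*I*√10)
r(z) = -10*z - 10*I*√10 (r(z) = -(10*z + 10*I*√10) = -10*z - 10*I*√10)
r(0)*(-104) = (-10*0 - 10*I*√10)*(-104) = (0 - 10*I*√10)*(-104) = -10*I*√10*(-104) = 1040*I*√10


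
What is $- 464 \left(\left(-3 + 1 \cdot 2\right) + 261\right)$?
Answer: $-120640$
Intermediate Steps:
$- 464 \left(\left(-3 + 1 \cdot 2\right) + 261\right) = - 464 \left(\left(-3 + 2\right) + 261\right) = - 464 \left(-1 + 261\right) = \left(-464\right) 260 = -120640$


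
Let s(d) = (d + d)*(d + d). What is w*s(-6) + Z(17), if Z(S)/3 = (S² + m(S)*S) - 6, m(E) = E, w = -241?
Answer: -32988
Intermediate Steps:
Z(S) = -18 + 6*S² (Z(S) = 3*((S² + S*S) - 6) = 3*((S² + S²) - 6) = 3*(2*S² - 6) = 3*(-6 + 2*S²) = -18 + 6*S²)
s(d) = 4*d² (s(d) = (2*d)*(2*d) = 4*d²)
w*s(-6) + Z(17) = -964*(-6)² + (-18 + 6*17²) = -964*36 + (-18 + 6*289) = -241*144 + (-18 + 1734) = -34704 + 1716 = -32988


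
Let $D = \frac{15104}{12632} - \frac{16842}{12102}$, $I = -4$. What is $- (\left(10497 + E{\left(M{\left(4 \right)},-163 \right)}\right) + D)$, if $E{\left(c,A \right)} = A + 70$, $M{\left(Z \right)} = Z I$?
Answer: $- \frac{33134482415}{3184843} \approx -10404.0$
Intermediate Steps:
$M{\left(Z \right)} = - 4 Z$ ($M{\left(Z \right)} = Z \left(-4\right) = - 4 Z$)
$D = - \frac{624157}{3184843}$ ($D = 15104 \cdot \frac{1}{12632} - \frac{2807}{2017} = \frac{1888}{1579} - \frac{2807}{2017} = - \frac{624157}{3184843} \approx -0.19598$)
$E{\left(c,A \right)} = 70 + A$
$- (\left(10497 + E{\left(M{\left(4 \right)},-163 \right)}\right) + D) = - (\left(10497 + \left(70 - 163\right)\right) - \frac{624157}{3184843}) = - (\left(10497 - 93\right) - \frac{624157}{3184843}) = - (10404 - \frac{624157}{3184843}) = \left(-1\right) \frac{33134482415}{3184843} = - \frac{33134482415}{3184843}$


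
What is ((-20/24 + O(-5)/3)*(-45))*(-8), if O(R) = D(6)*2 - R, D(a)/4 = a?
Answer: 6060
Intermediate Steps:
D(a) = 4*a
O(R) = 48 - R (O(R) = (4*6)*2 - R = 24*2 - R = 48 - R)
((-20/24 + O(-5)/3)*(-45))*(-8) = ((-20/24 + (48 - 1*(-5))/3)*(-45))*(-8) = ((-20*1/24 + (48 + 5)*(⅓))*(-45))*(-8) = ((-⅚ + 53*(⅓))*(-45))*(-8) = ((-⅚ + 53/3)*(-45))*(-8) = ((101/6)*(-45))*(-8) = -1515/2*(-8) = 6060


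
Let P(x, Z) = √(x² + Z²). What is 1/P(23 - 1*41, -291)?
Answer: √9445/28335 ≈ 0.0034299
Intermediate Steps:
P(x, Z) = √(Z² + x²)
1/P(23 - 1*41, -291) = 1/(√((-291)² + (23 - 1*41)²)) = 1/(√(84681 + (23 - 41)²)) = 1/(√(84681 + (-18)²)) = 1/(√(84681 + 324)) = 1/(√85005) = 1/(3*√9445) = √9445/28335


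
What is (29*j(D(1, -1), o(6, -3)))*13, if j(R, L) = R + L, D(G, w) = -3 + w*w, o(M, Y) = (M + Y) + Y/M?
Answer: 377/2 ≈ 188.50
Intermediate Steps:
o(M, Y) = M + Y + Y/M
D(G, w) = -3 + w²
j(R, L) = L + R
(29*j(D(1, -1), o(6, -3)))*13 = (29*((6 - 3 - 3/6) + (-3 + (-1)²)))*13 = (29*((6 - 3 - 3*⅙) + (-3 + 1)))*13 = (29*((6 - 3 - ½) - 2))*13 = (29*(5/2 - 2))*13 = (29*(½))*13 = (29/2)*13 = 377/2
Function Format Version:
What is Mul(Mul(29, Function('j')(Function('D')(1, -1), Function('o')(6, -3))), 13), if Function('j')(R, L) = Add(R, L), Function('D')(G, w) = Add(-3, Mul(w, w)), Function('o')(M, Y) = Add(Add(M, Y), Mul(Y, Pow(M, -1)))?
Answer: Rational(377, 2) ≈ 188.50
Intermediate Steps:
Function('o')(M, Y) = Add(M, Y, Mul(Y, Pow(M, -1)))
Function('D')(G, w) = Add(-3, Pow(w, 2))
Function('j')(R, L) = Add(L, R)
Mul(Mul(29, Function('j')(Function('D')(1, -1), Function('o')(6, -3))), 13) = Mul(Mul(29, Add(Add(6, -3, Mul(-3, Pow(6, -1))), Add(-3, Pow(-1, 2)))), 13) = Mul(Mul(29, Add(Add(6, -3, Mul(-3, Rational(1, 6))), Add(-3, 1))), 13) = Mul(Mul(29, Add(Add(6, -3, Rational(-1, 2)), -2)), 13) = Mul(Mul(29, Add(Rational(5, 2), -2)), 13) = Mul(Mul(29, Rational(1, 2)), 13) = Mul(Rational(29, 2), 13) = Rational(377, 2)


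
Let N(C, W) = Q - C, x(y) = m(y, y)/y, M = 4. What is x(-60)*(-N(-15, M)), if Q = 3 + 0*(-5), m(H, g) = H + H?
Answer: -36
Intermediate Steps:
m(H, g) = 2*H
Q = 3 (Q = 3 + 0 = 3)
x(y) = 2 (x(y) = (2*y)/y = 2)
N(C, W) = 3 - C
x(-60)*(-N(-15, M)) = 2*(-(3 - 1*(-15))) = 2*(-(3 + 15)) = 2*(-1*18) = 2*(-18) = -36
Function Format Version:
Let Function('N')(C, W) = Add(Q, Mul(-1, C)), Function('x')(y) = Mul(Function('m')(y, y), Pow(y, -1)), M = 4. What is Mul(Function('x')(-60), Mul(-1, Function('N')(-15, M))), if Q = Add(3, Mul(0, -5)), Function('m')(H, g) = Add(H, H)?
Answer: -36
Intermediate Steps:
Function('m')(H, g) = Mul(2, H)
Q = 3 (Q = Add(3, 0) = 3)
Function('x')(y) = 2 (Function('x')(y) = Mul(Mul(2, y), Pow(y, -1)) = 2)
Function('N')(C, W) = Add(3, Mul(-1, C))
Mul(Function('x')(-60), Mul(-1, Function('N')(-15, M))) = Mul(2, Mul(-1, Add(3, Mul(-1, -15)))) = Mul(2, Mul(-1, Add(3, 15))) = Mul(2, Mul(-1, 18)) = Mul(2, -18) = -36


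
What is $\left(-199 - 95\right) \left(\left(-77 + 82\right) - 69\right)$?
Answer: $18816$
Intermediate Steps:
$\left(-199 - 95\right) \left(\left(-77 + 82\right) - 69\right) = - 294 \left(5 - 69\right) = \left(-294\right) \left(-64\right) = 18816$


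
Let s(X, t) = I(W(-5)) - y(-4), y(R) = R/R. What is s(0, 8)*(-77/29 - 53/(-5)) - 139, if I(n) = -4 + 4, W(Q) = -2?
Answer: -21307/145 ≈ -146.94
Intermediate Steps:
y(R) = 1
I(n) = 0
s(X, t) = -1 (s(X, t) = 0 - 1*1 = 0 - 1 = -1)
s(0, 8)*(-77/29 - 53/(-5)) - 139 = -(-77/29 - 53/(-5)) - 139 = -(-77*1/29 - 53*(-⅕)) - 139 = -(-77/29 + 53/5) - 139 = -1*1152/145 - 139 = -1152/145 - 139 = -21307/145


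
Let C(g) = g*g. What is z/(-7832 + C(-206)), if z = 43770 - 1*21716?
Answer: 11027/17302 ≈ 0.63733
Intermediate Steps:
C(g) = g²
z = 22054 (z = 43770 - 21716 = 22054)
z/(-7832 + C(-206)) = 22054/(-7832 + (-206)²) = 22054/(-7832 + 42436) = 22054/34604 = 22054*(1/34604) = 11027/17302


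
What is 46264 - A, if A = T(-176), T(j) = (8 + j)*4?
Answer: 46936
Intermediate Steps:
T(j) = 32 + 4*j
A = -672 (A = 32 + 4*(-176) = 32 - 704 = -672)
46264 - A = 46264 - 1*(-672) = 46264 + 672 = 46936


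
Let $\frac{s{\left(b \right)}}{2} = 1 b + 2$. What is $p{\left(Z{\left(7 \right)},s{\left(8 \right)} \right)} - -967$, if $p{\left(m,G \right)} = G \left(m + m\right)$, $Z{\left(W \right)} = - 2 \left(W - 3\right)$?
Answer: $647$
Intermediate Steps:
$Z{\left(W \right)} = 6 - 2 W$ ($Z{\left(W \right)} = - 2 \left(-3 + W\right) = 6 - 2 W$)
$s{\left(b \right)} = 4 + 2 b$ ($s{\left(b \right)} = 2 \left(1 b + 2\right) = 2 \left(b + 2\right) = 2 \left(2 + b\right) = 4 + 2 b$)
$p{\left(m,G \right)} = 2 G m$ ($p{\left(m,G \right)} = G 2 m = 2 G m$)
$p{\left(Z{\left(7 \right)},s{\left(8 \right)} \right)} - -967 = 2 \left(4 + 2 \cdot 8\right) \left(6 - 14\right) - -967 = 2 \left(4 + 16\right) \left(6 - 14\right) + 967 = 2 \cdot 20 \left(-8\right) + 967 = -320 + 967 = 647$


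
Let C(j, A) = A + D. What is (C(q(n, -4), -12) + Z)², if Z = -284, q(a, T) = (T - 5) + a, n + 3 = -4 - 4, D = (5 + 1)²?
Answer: 67600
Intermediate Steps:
D = 36 (D = 6² = 36)
n = -11 (n = -3 + (-4 - 4) = -3 - 8 = -11)
q(a, T) = -5 + T + a (q(a, T) = (-5 + T) + a = -5 + T + a)
C(j, A) = 36 + A (C(j, A) = A + 36 = 36 + A)
(C(q(n, -4), -12) + Z)² = ((36 - 12) - 284)² = (24 - 284)² = (-260)² = 67600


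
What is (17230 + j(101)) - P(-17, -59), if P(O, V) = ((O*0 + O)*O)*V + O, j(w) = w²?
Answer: 44499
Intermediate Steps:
P(O, V) = O + V*O² (P(O, V) = ((0 + O)*O)*V + O = (O*O)*V + O = O²*V + O = V*O² + O = O + V*O²)
(17230 + j(101)) - P(-17, -59) = (17230 + 101²) - (-17)*(1 - 17*(-59)) = (17230 + 10201) - (-17)*(1 + 1003) = 27431 - (-17)*1004 = 27431 - 1*(-17068) = 27431 + 17068 = 44499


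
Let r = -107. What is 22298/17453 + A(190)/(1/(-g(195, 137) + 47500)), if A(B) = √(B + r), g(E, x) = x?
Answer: 22298/17453 + 47363*√83 ≈ 4.3150e+5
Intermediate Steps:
A(B) = √(-107 + B) (A(B) = √(B - 107) = √(-107 + B))
22298/17453 + A(190)/(1/(-g(195, 137) + 47500)) = 22298/17453 + √(-107 + 190)/(1/(-1*137 + 47500)) = 22298*(1/17453) + √83/(1/(-137 + 47500)) = 22298/17453 + √83/(1/47363) = 22298/17453 + √83*47363 = 22298/17453 + 47363*√83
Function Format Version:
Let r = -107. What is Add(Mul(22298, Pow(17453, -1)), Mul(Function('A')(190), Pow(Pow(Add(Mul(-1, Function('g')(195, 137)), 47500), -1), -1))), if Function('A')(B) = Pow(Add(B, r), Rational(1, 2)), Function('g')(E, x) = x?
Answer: Add(Rational(22298, 17453), Mul(47363, Pow(83, Rational(1, 2)))) ≈ 4.3150e+5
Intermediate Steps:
Function('A')(B) = Pow(Add(-107, B), Rational(1, 2)) (Function('A')(B) = Pow(Add(B, -107), Rational(1, 2)) = Pow(Add(-107, B), Rational(1, 2)))
Add(Mul(22298, Pow(17453, -1)), Mul(Function('A')(190), Pow(Pow(Add(Mul(-1, Function('g')(195, 137)), 47500), -1), -1))) = Add(Mul(22298, Pow(17453, -1)), Mul(Pow(Add(-107, 190), Rational(1, 2)), Pow(Pow(Add(Mul(-1, 137), 47500), -1), -1))) = Add(Mul(22298, Rational(1, 17453)), Mul(Pow(83, Rational(1, 2)), Pow(Pow(Add(-137, 47500), -1), -1))) = Add(Rational(22298, 17453), Mul(Pow(83, Rational(1, 2)), Pow(Pow(47363, -1), -1))) = Add(Rational(22298, 17453), Mul(Pow(83, Rational(1, 2)), Pow(Rational(1, 47363), -1))) = Add(Rational(22298, 17453), Mul(Pow(83, Rational(1, 2)), 47363)) = Add(Rational(22298, 17453), Mul(47363, Pow(83, Rational(1, 2))))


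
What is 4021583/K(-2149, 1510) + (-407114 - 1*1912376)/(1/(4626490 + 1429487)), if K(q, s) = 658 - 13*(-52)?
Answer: -18738401970346237/1334 ≈ -1.4047e+13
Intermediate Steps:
K(q, s) = 1334 (K(q, s) = 658 - 1*(-676) = 658 + 676 = 1334)
4021583/K(-2149, 1510) + (-407114 - 1*1912376)/(1/(4626490 + 1429487)) = 4021583/1334 + (-407114 - 1*1912376)/(1/(4626490 + 1429487)) = 4021583*(1/1334) + (-407114 - 1912376)/(1/6055977) = 4021583/1334 - 2319490/1/6055977 = 4021583/1334 - 2319490*6055977 = 4021583/1334 - 14046778091730 = -18738401970346237/1334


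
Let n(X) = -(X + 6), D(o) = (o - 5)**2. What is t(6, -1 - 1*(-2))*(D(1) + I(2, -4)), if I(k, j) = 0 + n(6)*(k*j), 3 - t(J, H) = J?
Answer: -336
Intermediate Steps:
t(J, H) = 3 - J
D(o) = (-5 + o)**2
n(X) = -6 - X (n(X) = -(6 + X) = -6 - X)
I(k, j) = -12*j*k (I(k, j) = 0 + (-6 - 1*6)*(k*j) = 0 + (-6 - 6)*(j*k) = 0 - 12*j*k = -12*j*k)
t(6, -1 - 1*(-2))*(D(1) + I(2, -4)) = (3 - 1*6)*((-5 + 1)**2 - 12*(-4)*2) = (3 - 6)*((-4)**2 + 96) = -3*(16 + 96) = -3*112 = -336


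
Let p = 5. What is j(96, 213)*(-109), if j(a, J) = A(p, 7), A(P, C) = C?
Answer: -763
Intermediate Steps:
j(a, J) = 7
j(96, 213)*(-109) = 7*(-109) = -763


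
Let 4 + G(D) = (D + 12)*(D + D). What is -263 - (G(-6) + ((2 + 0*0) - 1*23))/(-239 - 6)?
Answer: -64532/245 ≈ -263.40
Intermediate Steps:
G(D) = -4 + 2*D*(12 + D) (G(D) = -4 + (D + 12)*(D + D) = -4 + (12 + D)*(2*D) = -4 + 2*D*(12 + D))
-263 - (G(-6) + ((2 + 0*0) - 1*23))/(-239 - 6) = -263 - ((-4 + 2*(-6)² + 24*(-6)) + ((2 + 0*0) - 1*23))/(-239 - 6) = -263 - ((-4 + 2*36 - 144) + ((2 + 0) - 23))/(-245) = -263 - ((-4 + 72 - 144) + (2 - 23))*(-1)/245 = -263 - (-76 - 21)*(-1)/245 = -263 - (-97)*(-1)/245 = -263 - 1*97/245 = -263 - 97/245 = -64532/245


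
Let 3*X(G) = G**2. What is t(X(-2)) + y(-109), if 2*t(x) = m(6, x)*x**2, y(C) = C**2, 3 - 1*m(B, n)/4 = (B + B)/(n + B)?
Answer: 392233/33 ≈ 11886.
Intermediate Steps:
X(G) = G**2/3
m(B, n) = 12 - 8*B/(B + n) (m(B, n) = 12 - 4*(B + B)/(n + B) = 12 - 4*2*B/(B + n) = 12 - 8*B/(B + n))
t(x) = 2*x**2*(6 + 3*x)/(6 + x) (t(x) = ((4*(6 + 3*x)/(6 + x))*x**2)/2 = (4*x**2*(6 + 3*x)/(6 + x))/2 = 2*x**2*(6 + 3*x)/(6 + x))
t(X(-2)) + y(-109) = 6*((1/3)*(-2)**2)**2*(2 + (1/3)*(-2)**2)/(6 + (1/3)*(-2)**2) + (-109)**2 = 6*((1/3)*4)**2*(2 + (1/3)*4)/(6 + (1/3)*4) + 11881 = 6*(4/3)**2*(2 + 4/3)/(6 + 4/3) + 11881 = 6*(16/9)*(10/3)/(22/3) + 11881 = 6*(16/9)*(3/22)*(10/3) + 11881 = 160/33 + 11881 = 392233/33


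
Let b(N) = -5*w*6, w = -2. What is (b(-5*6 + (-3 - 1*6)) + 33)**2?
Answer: 8649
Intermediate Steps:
b(N) = 60 (b(N) = -5*(-2)*6 = 10*6 = 60)
(b(-5*6 + (-3 - 1*6)) + 33)**2 = (60 + 33)**2 = 93**2 = 8649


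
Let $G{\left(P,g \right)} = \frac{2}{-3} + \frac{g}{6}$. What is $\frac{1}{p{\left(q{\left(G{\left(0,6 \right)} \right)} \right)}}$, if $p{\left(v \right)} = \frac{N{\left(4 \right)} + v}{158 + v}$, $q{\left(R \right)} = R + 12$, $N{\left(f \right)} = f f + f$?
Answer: $\frac{511}{97} \approx 5.268$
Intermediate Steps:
$G{\left(P,g \right)} = - \frac{2}{3} + \frac{g}{6}$ ($G{\left(P,g \right)} = 2 \left(- \frac{1}{3}\right) + g \frac{1}{6} = - \frac{2}{3} + \frac{g}{6}$)
$N{\left(f \right)} = f + f^{2}$ ($N{\left(f \right)} = f^{2} + f = f + f^{2}$)
$q{\left(R \right)} = 12 + R$
$p{\left(v \right)} = \frac{20 + v}{158 + v}$ ($p{\left(v \right)} = \frac{4 \left(1 + 4\right) + v}{158 + v} = \frac{4 \cdot 5 + v}{158 + v} = \frac{20 + v}{158 + v}$)
$\frac{1}{p{\left(q{\left(G{\left(0,6 \right)} \right)} \right)}} = \frac{1}{\frac{1}{158 + \left(12 + \left(- \frac{2}{3} + \frac{1}{6} \cdot 6\right)\right)} \left(20 + \left(12 + \left(- \frac{2}{3} + \frac{1}{6} \cdot 6\right)\right)\right)} = \frac{1}{\frac{1}{158 + \left(12 + \left(- \frac{2}{3} + 1\right)\right)} \left(20 + \left(12 + \left(- \frac{2}{3} + 1\right)\right)\right)} = \frac{1}{\frac{1}{158 + \left(12 + \frac{1}{3}\right)} \left(20 + \left(12 + \frac{1}{3}\right)\right)} = \frac{1}{\frac{1}{158 + \frac{37}{3}} \left(20 + \frac{37}{3}\right)} = \frac{1}{\frac{1}{\frac{511}{3}} \cdot \frac{97}{3}} = \frac{1}{\frac{3}{511} \cdot \frac{97}{3}} = \frac{1}{\frac{97}{511}} = \frac{511}{97}$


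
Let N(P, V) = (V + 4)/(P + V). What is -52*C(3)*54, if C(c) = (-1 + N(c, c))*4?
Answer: -1872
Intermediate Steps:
N(P, V) = (4 + V)/(P + V)
C(c) = -4 + 2*(4 + c)/c (C(c) = (-1 + (4 + c)/(c + c))*4 = (-1 + (4 + c)/((2*c)))*4 = (-1 + (1/(2*c))*(4 + c))*4 = (-1 + (4 + c)/(2*c))*4 = -4 + 2*(4 + c)/c)
-52*C(3)*54 = -52*(-2 + 8/3)*54 = -52*2/3*54 = -104/3*54 = -1872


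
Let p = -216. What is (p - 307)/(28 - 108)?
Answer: 523/80 ≈ 6.5375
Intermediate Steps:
(p - 307)/(28 - 108) = (-216 - 307)/(28 - 108) = -523/(-80) = -523*(-1/80) = 523/80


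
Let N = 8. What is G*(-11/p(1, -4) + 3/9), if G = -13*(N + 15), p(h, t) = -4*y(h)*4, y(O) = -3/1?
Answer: -1495/48 ≈ -31.146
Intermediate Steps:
y(O) = -3 (y(O) = -3*1 = -3)
p(h, t) = 48 (p(h, t) = -4*(-3)*4 = 12*4 = 48)
G = -299 (G = -13*(8 + 15) = -13*23 = -299)
G*(-11/p(1, -4) + 3/9) = -299*(-11/48 + 3/9) = -299*(-11*1/48 + 3*(⅑)) = -299*(-11/48 + ⅓) = -299*5/48 = -1495/48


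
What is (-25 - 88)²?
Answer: 12769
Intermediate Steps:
(-25 - 88)² = (-113)² = 12769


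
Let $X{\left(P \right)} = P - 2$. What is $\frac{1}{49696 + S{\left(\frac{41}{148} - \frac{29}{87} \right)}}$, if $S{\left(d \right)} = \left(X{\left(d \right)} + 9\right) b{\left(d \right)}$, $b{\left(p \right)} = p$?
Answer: $\frac{197136}{9796793581} \approx 2.0123 \cdot 10^{-5}$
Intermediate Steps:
$X{\left(P \right)} = -2 + P$ ($X{\left(P \right)} = P - 2 = -2 + P$)
$S{\left(d \right)} = d \left(7 + d\right)$ ($S{\left(d \right)} = \left(\left(-2 + d\right) + 9\right) d = \left(7 + d\right) d = d \left(7 + d\right)$)
$\frac{1}{49696 + S{\left(\frac{41}{148} - \frac{29}{87} \right)}} = \frac{1}{49696 + \left(\frac{41}{148} - \frac{29}{87}\right) \left(7 + \left(\frac{41}{148} - \frac{29}{87}\right)\right)} = \frac{1}{49696 + \left(41 \cdot \frac{1}{148} - \frac{1}{3}\right) \left(7 + \left(41 \cdot \frac{1}{148} - \frac{1}{3}\right)\right)} = \frac{1}{49696 + \left(\frac{41}{148} - \frac{1}{3}\right) \left(7 + \left(\frac{41}{148} - \frac{1}{3}\right)\right)} = \frac{1}{49696 - \frac{25 \left(7 - \frac{25}{444}\right)}{444}} = \frac{1}{49696 - \frac{77075}{197136}} = \frac{1}{\frac{9796793581}{197136}} = \frac{197136}{9796793581}$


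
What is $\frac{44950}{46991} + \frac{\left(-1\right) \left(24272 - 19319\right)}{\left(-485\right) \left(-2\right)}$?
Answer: $- \frac{189144923}{45581270} \approx -4.1496$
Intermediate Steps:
$\frac{44950}{46991} + \frac{\left(-1\right) \left(24272 - 19319\right)}{\left(-485\right) \left(-2\right)} = 44950 \cdot \frac{1}{46991} + \frac{\left(-1\right) \left(24272 - 19319\right)}{970} = \frac{44950}{46991} + \left(-1\right) 4953 \cdot \frac{1}{970} = \frac{44950}{46991} - \frac{4953}{970} = - \frac{189144923}{45581270}$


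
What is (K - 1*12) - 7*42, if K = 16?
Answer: -290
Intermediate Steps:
(K - 1*12) - 7*42 = (16 - 1*12) - 7*42 = (16 - 12) - 294 = 4 - 294 = -290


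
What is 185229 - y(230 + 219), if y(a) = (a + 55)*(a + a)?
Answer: -267363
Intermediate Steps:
y(a) = 2*a*(55 + a) (y(a) = (55 + a)*(2*a) = 2*a*(55 + a))
185229 - y(230 + 219) = 185229 - 2*(230 + 219)*(55 + (230 + 219)) = 185229 - 2*449*(55 + 449) = 185229 - 2*449*504 = 185229 - 1*452592 = 185229 - 452592 = -267363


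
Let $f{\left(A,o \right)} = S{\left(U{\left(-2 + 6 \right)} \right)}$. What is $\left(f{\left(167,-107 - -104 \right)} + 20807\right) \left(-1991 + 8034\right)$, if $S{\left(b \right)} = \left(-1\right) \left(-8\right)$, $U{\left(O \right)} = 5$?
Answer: $125785045$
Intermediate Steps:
$S{\left(b \right)} = 8$
$f{\left(A,o \right)} = 8$
$\left(f{\left(167,-107 - -104 \right)} + 20807\right) \left(-1991 + 8034\right) = \left(8 + 20807\right) \left(-1991 + 8034\right) = 20815 \cdot 6043 = 125785045$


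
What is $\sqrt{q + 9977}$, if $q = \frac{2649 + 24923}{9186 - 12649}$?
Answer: $\frac{\sqrt{119552383677}}{3463} \approx 99.845$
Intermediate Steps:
$q = - \frac{27572}{3463}$ ($q = \frac{27572}{9186 - 12649} = \frac{27572}{-3463} = 27572 \left(- \frac{1}{3463}\right) = - \frac{27572}{3463} \approx -7.9619$)
$\sqrt{q + 9977} = \sqrt{- \frac{27572}{3463} + 9977} = \sqrt{\frac{34522779}{3463}} = \frac{\sqrt{119552383677}}{3463}$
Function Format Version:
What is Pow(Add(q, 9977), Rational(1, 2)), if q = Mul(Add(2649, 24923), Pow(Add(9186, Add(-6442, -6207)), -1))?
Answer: Mul(Rational(1, 3463), Pow(119552383677, Rational(1, 2))) ≈ 99.845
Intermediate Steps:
q = Rational(-27572, 3463) (q = Mul(27572, Pow(Add(9186, -12649), -1)) = Mul(27572, Pow(-3463, -1)) = Mul(27572, Rational(-1, 3463)) = Rational(-27572, 3463) ≈ -7.9619)
Pow(Add(q, 9977), Rational(1, 2)) = Pow(Add(Rational(-27572, 3463), 9977), Rational(1, 2)) = Pow(Rational(34522779, 3463), Rational(1, 2)) = Mul(Rational(1, 3463), Pow(119552383677, Rational(1, 2)))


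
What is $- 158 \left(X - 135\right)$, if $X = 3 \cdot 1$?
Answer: $20856$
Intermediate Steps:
$X = 3$
$- 158 \left(X - 135\right) = - 158 \left(3 - 135\right) = \left(-158\right) \left(-132\right) = 20856$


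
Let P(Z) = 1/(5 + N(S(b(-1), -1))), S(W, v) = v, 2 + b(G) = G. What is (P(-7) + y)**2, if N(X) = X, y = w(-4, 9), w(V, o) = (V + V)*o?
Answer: 82369/16 ≈ 5148.1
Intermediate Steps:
b(G) = -2 + G
w(V, o) = 2*V*o (w(V, o) = (2*V)*o = 2*V*o)
y = -72 (y = 2*(-4)*9 = -72)
P(Z) = 1/4 (P(Z) = 1/(5 - 1) = 1/4)
(P(-7) + y)**2 = (1/4 - 72)**2 = (-287/4)**2 = 82369/16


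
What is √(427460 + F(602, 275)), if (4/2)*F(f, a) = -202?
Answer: √427359 ≈ 653.73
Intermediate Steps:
F(f, a) = -101 (F(f, a) = (½)*(-202) = -101)
√(427460 + F(602, 275)) = √(427460 - 101) = √427359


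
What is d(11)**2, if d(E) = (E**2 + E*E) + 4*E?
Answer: 81796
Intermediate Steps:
d(E) = 2*E**2 + 4*E (d(E) = (E**2 + E**2) + 4*E = 2*E**2 + 4*E)
d(11)**2 = (2*11*(2 + 11))**2 = (2*11*13)**2 = 286**2 = 81796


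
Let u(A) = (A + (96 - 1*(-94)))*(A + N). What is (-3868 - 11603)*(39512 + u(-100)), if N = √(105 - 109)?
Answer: -472051152 - 2784780*I ≈ -4.7205e+8 - 2.7848e+6*I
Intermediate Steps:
N = 2*I (N = √(-4) = 2*I ≈ 2.0*I)
u(A) = (190 + A)*(A + 2*I) (u(A) = (A + (96 - 1*(-94)))*(A + 2*I) = (A + (96 + 94))*(A + 2*I) = (A + 190)*(A + 2*I) = (190 + A)*(A + 2*I))
(-3868 - 11603)*(39512 + u(-100)) = (-3868 - 11603)*(39512 + ((-100)² + 380*I + 2*(-100)*(95 + I))) = -15471*(39512 + (10000 + 380*I + (-19000 - 200*I))) = -15471*(39512 + (-9000 + 180*I)) = -15471*(30512 + 180*I) = -472051152 - 2784780*I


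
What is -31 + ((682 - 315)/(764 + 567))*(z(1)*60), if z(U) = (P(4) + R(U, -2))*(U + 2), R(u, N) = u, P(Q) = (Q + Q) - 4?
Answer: 289039/1331 ≈ 217.16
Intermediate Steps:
P(Q) = -4 + 2*Q (P(Q) = 2*Q - 4 = -4 + 2*Q)
z(U) = (2 + U)*(4 + U) (z(U) = ((-4 + 2*4) + U)*(U + 2) = ((-4 + 8) + U)*(2 + U) = (4 + U)*(2 + U) = (2 + U)*(4 + U))
-31 + ((682 - 315)/(764 + 567))*(z(1)*60) = -31 + ((682 - 315)/(764 + 567))*((8 + 1² + 6*1)*60) = -31 + (367/1331)*((8 + 1 + 6)*60) = -31 + (367*(1/1331))*(15*60) = -31 + (367/1331)*900 = -31 + 330300/1331 = 289039/1331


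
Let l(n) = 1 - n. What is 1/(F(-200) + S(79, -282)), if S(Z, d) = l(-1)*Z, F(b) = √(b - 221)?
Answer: 158/25385 - I*√421/25385 ≈ 0.0062241 - 0.00080828*I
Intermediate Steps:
F(b) = √(-221 + b)
S(Z, d) = 2*Z (S(Z, d) = (1 - 1*(-1))*Z = (1 + 1)*Z = 2*Z)
1/(F(-200) + S(79, -282)) = 1/(√(-221 - 200) + 2*79) = 1/(√(-421) + 158) = 1/(I*√421 + 158) = 1/(158 + I*√421)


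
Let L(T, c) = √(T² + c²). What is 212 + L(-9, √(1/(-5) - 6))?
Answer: 212 + √1870/5 ≈ 220.65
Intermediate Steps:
212 + L(-9, √(1/(-5) - 6)) = 212 + √((-9)² + (√(1/(-5) - 6))²) = 212 + √(81 + (√(-⅕ - 6))²) = 212 + √(81 + (√(-31/5))²) = 212 + √(81 + (I*√155/5)²) = 212 + √(81 - 31/5) = 212 + √(374/5) = 212 + √1870/5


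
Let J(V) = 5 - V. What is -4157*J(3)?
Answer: -8314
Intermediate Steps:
-4157*J(3) = -4157*(5 - 1*3) = -4157*(5 - 3) = -4157*2 = -8314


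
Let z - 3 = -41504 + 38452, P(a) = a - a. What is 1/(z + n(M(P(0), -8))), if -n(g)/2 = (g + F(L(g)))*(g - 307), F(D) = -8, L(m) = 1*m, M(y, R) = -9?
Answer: -1/13793 ≈ -7.2501e-5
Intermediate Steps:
P(a) = 0
L(m) = m
n(g) = -2*(-307 + g)*(-8 + g) (n(g) = -2*(g - 8)*(g - 307) = -2*(-8 + g)*(-307 + g) = -2*(-307 + g)*(-8 + g))
z = -3049 (z = 3 + (-41504 + 38452) = 3 - 3052 = -3049)
1/(z + n(M(P(0), -8))) = 1/(-3049 + (-4912 - 2*(-9)**2 + 630*(-9))) = 1/(-3049 + (-4912 - 2*81 - 5670)) = 1/(-3049 + (-4912 - 162 - 5670)) = 1/(-3049 - 10744) = 1/(-13793) = -1/13793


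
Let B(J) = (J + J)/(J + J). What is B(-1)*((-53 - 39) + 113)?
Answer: 21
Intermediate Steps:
B(J) = 1 (B(J) = (2*J)/((2*J)) = (2*J)*(1/(2*J)) = 1)
B(-1)*((-53 - 39) + 113) = 1*((-53 - 39) + 113) = 1*(-92 + 113) = 1*21 = 21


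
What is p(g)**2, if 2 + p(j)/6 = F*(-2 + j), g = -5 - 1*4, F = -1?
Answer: 2916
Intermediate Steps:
g = -9 (g = -5 - 4 = -9)
p(j) = -6*j (p(j) = -12 + 6*(-(-2 + j)) = -12 + 6*(2 - j) = -12 + (12 - 6*j) = -6*j)
p(g)**2 = (-6*(-9))**2 = 54**2 = 2916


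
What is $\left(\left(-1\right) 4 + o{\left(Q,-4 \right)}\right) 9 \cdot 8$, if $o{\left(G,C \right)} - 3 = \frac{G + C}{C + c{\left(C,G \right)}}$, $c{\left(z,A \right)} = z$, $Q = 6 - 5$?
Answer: $-45$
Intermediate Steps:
$Q = 1$
$o{\left(G,C \right)} = 3 + \frac{C + G}{2 C}$ ($o{\left(G,C \right)} = 3 + \frac{G + C}{C + C} = 3 + \frac{C + G}{2 C}$)
$\left(\left(-1\right) 4 + o{\left(Q,-4 \right)}\right) 9 \cdot 8 = \left(\left(-1\right) 4 + \frac{1 + 7 \left(-4\right)}{2 \left(-4\right)}\right) 9 \cdot 8 = \left(-4 + \frac{1}{2} \left(- \frac{1}{4}\right) \left(1 - 28\right)\right) 9 \cdot 8 = \left(-4 + \frac{1}{2} \left(- \frac{1}{4}\right) \left(-27\right)\right) 9 \cdot 8 = \left(-4 + \frac{27}{8}\right) 9 \cdot 8 = \left(- \frac{5}{8}\right) 9 \cdot 8 = \left(- \frac{45}{8}\right) 8 = -45$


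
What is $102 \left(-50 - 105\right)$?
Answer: $-15810$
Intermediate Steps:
$102 \left(-50 - 105\right) = 102 \left(-155\right) = -15810$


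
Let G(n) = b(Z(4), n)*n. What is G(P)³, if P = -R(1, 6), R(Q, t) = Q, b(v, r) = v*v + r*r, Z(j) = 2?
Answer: -125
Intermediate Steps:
b(v, r) = r² + v² (b(v, r) = v² + r² = r² + v²)
P = -1 (P = -1*1 = -1)
G(n) = n*(4 + n²) (G(n) = (n² + 2²)*n = (n² + 4)*n = (4 + n²)*n = n*(4 + n²))
G(P)³ = (-(4 + (-1)²))³ = (-(4 + 1))³ = (-1*5)³ = (-5)³ = -125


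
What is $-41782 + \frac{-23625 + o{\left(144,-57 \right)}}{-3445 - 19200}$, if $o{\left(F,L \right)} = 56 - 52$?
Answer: $- \frac{946129769}{22645} \approx -41781.0$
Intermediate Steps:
$o{\left(F,L \right)} = 4$ ($o{\left(F,L \right)} = 56 - 52 = 4$)
$-41782 + \frac{-23625 + o{\left(144,-57 \right)}}{-3445 - 19200} = -41782 + \frac{-23625 + 4}{-3445 - 19200} = -41782 - \frac{23621}{-22645} = -41782 - - \frac{23621}{22645} = -41782 + \frac{23621}{22645} = - \frac{946129769}{22645}$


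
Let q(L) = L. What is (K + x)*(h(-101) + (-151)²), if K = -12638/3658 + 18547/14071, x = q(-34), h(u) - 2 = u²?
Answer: -30694095981568/25735859 ≈ -1.1927e+6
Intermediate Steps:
h(u) = 2 + u²
x = -34
K = -54992186/25735859 (K = -12638*1/3658 + 18547*(1/14071) = -6319/1829 + 18547/14071 = -54992186/25735859 ≈ -2.1368)
(K + x)*(h(-101) + (-151)²) = (-54992186/25735859 - 34)*((2 + (-101)²) + (-151)²) = -930011392*((2 + 10201) + 22801)/25735859 = -930011392*(10203 + 22801)/25735859 = -930011392/25735859*33004 = -30694095981568/25735859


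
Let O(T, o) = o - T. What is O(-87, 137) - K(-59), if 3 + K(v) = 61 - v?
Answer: 107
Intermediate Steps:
K(v) = 58 - v (K(v) = -3 + (61 - v) = 58 - v)
O(-87, 137) - K(-59) = (137 - 1*(-87)) - (58 - 1*(-59)) = (137 + 87) - (58 + 59) = 224 - 1*117 = 224 - 117 = 107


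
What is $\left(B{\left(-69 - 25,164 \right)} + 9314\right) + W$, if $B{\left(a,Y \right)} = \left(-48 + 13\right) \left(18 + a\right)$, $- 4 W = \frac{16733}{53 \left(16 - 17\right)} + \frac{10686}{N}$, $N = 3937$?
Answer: $\frac{10059338719}{834644} \approx 12052.0$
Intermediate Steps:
$W = \frac{65311463}{834644}$ ($W = - \frac{\frac{16733}{53 \left(16 - 17\right)} + \frac{10686}{3937}}{4} = - \frac{\frac{16733}{53 \left(-1\right)} + 10686 \cdot \frac{1}{3937}}{4} = - \frac{\frac{16733}{-53} + \frac{10686}{3937}}{4} = - \frac{16733 \left(- \frac{1}{53}\right) + \frac{10686}{3937}}{4} = - \frac{- \frac{16733}{53} + \frac{10686}{3937}}{4} = \left(- \frac{1}{4}\right) \left(- \frac{65311463}{208661}\right) = \frac{65311463}{834644} \approx 78.251$)
$B{\left(a,Y \right)} = -630 - 35 a$ ($B{\left(a,Y \right)} = - 35 \left(18 + a\right) = -630 - 35 a$)
$\left(B{\left(-69 - 25,164 \right)} + 9314\right) + W = \left(\left(-630 - 35 \left(-69 - 25\right)\right) + 9314\right) + \frac{65311463}{834644} = \left(\left(-630 - -3290\right) + 9314\right) + \frac{65311463}{834644} = \left(\left(-630 + 3290\right) + 9314\right) + \frac{65311463}{834644} = \left(2660 + 9314\right) + \frac{65311463}{834644} = 11974 + \frac{65311463}{834644} = \frac{10059338719}{834644}$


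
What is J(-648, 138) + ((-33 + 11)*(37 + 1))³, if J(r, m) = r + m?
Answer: -584277566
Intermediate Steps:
J(r, m) = m + r
J(-648, 138) + ((-33 + 11)*(37 + 1))³ = (138 - 648) + ((-33 + 11)*(37 + 1))³ = -510 + (-22*38)³ = -510 + (-836)³ = -510 - 584277056 = -584277566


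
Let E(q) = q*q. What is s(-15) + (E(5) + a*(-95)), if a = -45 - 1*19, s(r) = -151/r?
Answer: 91726/15 ≈ 6115.1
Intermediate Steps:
a = -64 (a = -45 - 19 = -64)
E(q) = q²
s(-15) + (E(5) + a*(-95)) = -151/(-15) + (5² - 64*(-95)) = -151*(-1/15) + (25 + 6080) = 151/15 + 6105 = 91726/15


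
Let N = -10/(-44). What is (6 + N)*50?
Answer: 3425/11 ≈ 311.36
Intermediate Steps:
N = 5/22 (N = -10*(-1/44) = 5/22 ≈ 0.22727)
(6 + N)*50 = (6 + 5/22)*50 = (137/22)*50 = 3425/11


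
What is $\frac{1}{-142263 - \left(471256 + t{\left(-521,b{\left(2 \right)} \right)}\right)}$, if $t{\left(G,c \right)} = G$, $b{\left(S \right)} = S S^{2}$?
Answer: $- \frac{1}{612998} \approx -1.6313 \cdot 10^{-6}$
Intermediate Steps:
$b{\left(S \right)} = S^{3}$
$\frac{1}{-142263 - \left(471256 + t{\left(-521,b{\left(2 \right)} \right)}\right)} = \frac{1}{-142263 - 470735} = \frac{1}{-612998} = - \frac{1}{612998}$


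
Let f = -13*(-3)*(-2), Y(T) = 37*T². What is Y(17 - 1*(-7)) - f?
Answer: 21390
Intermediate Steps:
f = -78 (f = 39*(-2) = -78)
Y(17 - 1*(-7)) - f = 37*(17 - 1*(-7))² - 1*(-78) = 37*(17 + 7)² + 78 = 37*24² + 78 = 37*576 + 78 = 21312 + 78 = 21390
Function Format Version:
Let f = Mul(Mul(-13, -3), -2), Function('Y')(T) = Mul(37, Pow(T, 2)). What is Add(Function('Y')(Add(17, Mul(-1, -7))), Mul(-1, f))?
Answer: 21390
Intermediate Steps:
f = -78 (f = Mul(39, -2) = -78)
Add(Function('Y')(Add(17, Mul(-1, -7))), Mul(-1, f)) = Add(Mul(37, Pow(Add(17, Mul(-1, -7)), 2)), Mul(-1, -78)) = Add(Mul(37, Pow(Add(17, 7), 2)), 78) = Add(Mul(37, Pow(24, 2)), 78) = Add(Mul(37, 576), 78) = Add(21312, 78) = 21390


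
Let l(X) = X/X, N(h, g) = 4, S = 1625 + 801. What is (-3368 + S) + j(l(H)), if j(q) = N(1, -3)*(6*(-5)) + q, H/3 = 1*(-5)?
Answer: -1061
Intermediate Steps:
S = 2426
H = -15 (H = 3*(1*(-5)) = 3*(-5) = -15)
l(X) = 1
j(q) = -120 + q (j(q) = 4*(6*(-5)) + q = 4*(-30) + q = -120 + q)
(-3368 + S) + j(l(H)) = (-3368 + 2426) + (-120 + 1) = -942 - 119 = -1061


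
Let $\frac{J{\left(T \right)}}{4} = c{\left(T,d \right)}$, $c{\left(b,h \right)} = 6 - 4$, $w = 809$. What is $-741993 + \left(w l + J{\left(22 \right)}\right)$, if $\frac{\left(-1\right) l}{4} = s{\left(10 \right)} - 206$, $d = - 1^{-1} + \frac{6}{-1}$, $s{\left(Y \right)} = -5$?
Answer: $-59189$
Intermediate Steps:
$d = -7$ ($d = \left(-1\right) 1 + 6 \left(-1\right) = -1 - 6 = -7$)
$c{\left(b,h \right)} = 2$ ($c{\left(b,h \right)} = 6 - 4 = 2$)
$l = 844$ ($l = - 4 \left(-5 - 206\right) = \left(-4\right) \left(-211\right) = 844$)
$J{\left(T \right)} = 8$ ($J{\left(T \right)} = 4 \cdot 2 = 8$)
$-741993 + \left(w l + J{\left(22 \right)}\right) = -741993 + \left(809 \cdot 844 + 8\right) = -741993 + \left(682796 + 8\right) = -741993 + 682804 = -59189$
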